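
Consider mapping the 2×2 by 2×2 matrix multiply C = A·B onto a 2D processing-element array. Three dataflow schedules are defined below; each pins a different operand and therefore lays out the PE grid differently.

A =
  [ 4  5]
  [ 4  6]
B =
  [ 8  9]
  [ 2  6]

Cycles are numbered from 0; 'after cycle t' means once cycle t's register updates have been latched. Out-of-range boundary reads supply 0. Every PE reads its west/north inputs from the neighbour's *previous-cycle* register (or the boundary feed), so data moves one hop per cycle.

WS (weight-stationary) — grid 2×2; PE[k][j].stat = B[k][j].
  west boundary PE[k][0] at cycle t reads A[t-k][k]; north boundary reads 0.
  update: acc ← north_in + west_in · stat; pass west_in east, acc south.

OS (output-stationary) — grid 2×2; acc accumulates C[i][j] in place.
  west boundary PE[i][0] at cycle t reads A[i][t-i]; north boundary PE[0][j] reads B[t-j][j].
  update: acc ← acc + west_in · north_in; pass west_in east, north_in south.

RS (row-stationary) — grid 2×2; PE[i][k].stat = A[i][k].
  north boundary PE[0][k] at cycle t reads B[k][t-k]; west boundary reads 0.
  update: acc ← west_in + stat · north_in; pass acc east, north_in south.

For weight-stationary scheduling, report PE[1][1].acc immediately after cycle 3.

PE[1][1].acc = 72

WS 2×2: PE[1][1] cycle-by-cycle (with neighbour feeds):
  after 0 — PE[0][1] acc=0, pass-E 0, pass-S 0
  after 0 — PE[1][0] acc=0, pass-E 0, pass-S 0
  after 0 — PE[1][1] acc=0, pass-E 0, pass-S 0
  after 1 — PE[0][1] acc=36, pass-E 4, pass-S 36
  after 1 — PE[1][0] acc=42, pass-E 5, pass-S 42
  after 1 — PE[1][1] acc=0, pass-E 0, pass-S 0
  after 2 — PE[0][1] acc=36, pass-E 4, pass-S 36
  after 2 — PE[1][0] acc=44, pass-E 6, pass-S 44
  after 2 — PE[1][1] acc=66, pass-E 5, pass-S 66
  after 3 — PE[0][1] acc=0, pass-E 0, pass-S 0
  after 3 — PE[1][0] acc=0, pass-E 0, pass-S 0
  after 3 — PE[1][1] acc=72, pass-E 6, pass-S 72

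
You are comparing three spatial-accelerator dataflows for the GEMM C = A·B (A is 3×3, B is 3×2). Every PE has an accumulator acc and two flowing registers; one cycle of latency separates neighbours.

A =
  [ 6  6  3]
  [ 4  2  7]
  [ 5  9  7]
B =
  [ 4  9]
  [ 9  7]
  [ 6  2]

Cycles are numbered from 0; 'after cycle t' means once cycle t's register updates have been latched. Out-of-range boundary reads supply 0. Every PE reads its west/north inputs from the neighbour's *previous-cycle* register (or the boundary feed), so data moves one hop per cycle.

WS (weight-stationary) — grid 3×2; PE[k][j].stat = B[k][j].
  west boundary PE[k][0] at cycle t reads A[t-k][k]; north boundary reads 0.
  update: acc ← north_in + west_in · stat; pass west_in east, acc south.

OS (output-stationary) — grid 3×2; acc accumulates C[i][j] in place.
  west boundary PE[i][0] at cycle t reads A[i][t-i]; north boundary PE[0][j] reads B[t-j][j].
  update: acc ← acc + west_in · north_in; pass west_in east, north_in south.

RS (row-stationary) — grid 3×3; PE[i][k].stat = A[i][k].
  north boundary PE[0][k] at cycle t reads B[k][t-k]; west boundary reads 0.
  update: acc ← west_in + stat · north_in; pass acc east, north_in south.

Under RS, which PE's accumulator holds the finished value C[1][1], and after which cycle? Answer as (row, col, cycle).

RS: C[1][1] accumulates in PE[1][2]:
  [0] (1,2) acc=0 (h:0 v:0)
  [1] (1,2) acc=0 (h:0 v:0)
  [2] (1,2) acc=0 (h:0 v:0)
  [3] (1,2) acc=76 (h:76 v:6)
  [4] (1,2) acc=64 (h:64 v:2)

(row, col, cycle) = (1, 2, 4)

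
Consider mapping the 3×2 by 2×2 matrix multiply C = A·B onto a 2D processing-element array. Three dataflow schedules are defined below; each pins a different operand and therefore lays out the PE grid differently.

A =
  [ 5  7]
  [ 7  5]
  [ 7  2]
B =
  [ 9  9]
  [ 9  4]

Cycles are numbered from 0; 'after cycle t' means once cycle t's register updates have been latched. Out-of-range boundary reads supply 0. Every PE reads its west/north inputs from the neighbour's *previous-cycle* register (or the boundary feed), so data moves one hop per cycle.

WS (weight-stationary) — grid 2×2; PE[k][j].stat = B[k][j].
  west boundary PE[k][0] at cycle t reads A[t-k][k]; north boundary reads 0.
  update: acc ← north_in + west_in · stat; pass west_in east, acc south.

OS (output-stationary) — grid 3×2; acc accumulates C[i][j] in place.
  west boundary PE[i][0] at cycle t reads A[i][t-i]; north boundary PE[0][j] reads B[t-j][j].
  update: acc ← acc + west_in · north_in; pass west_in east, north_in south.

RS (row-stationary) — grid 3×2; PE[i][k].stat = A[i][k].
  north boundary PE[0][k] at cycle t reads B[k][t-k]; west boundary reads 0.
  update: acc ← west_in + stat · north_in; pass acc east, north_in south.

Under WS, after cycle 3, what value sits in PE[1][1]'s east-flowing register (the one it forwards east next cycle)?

WS (2×2). Following PE[1][1] plus its west/north inputs:
  after 0 — PE[0][1] acc=0, pass-E 0, pass-S 0
  after 0 — PE[1][0] acc=0, pass-E 0, pass-S 0
  after 0 — PE[1][1] acc=0, pass-E 0, pass-S 0
  after 1 — PE[0][1] acc=45, pass-E 5, pass-S 45
  after 1 — PE[1][0] acc=108, pass-E 7, pass-S 108
  after 1 — PE[1][1] acc=0, pass-E 0, pass-S 0
  after 2 — PE[0][1] acc=63, pass-E 7, pass-S 63
  after 2 — PE[1][0] acc=108, pass-E 5, pass-S 108
  after 2 — PE[1][1] acc=73, pass-E 7, pass-S 73
  after 3 — PE[0][1] acc=63, pass-E 7, pass-S 63
  after 3 — PE[1][0] acc=81, pass-E 2, pass-S 81
  after 3 — PE[1][1] acc=83, pass-E 5, pass-S 83

register = 5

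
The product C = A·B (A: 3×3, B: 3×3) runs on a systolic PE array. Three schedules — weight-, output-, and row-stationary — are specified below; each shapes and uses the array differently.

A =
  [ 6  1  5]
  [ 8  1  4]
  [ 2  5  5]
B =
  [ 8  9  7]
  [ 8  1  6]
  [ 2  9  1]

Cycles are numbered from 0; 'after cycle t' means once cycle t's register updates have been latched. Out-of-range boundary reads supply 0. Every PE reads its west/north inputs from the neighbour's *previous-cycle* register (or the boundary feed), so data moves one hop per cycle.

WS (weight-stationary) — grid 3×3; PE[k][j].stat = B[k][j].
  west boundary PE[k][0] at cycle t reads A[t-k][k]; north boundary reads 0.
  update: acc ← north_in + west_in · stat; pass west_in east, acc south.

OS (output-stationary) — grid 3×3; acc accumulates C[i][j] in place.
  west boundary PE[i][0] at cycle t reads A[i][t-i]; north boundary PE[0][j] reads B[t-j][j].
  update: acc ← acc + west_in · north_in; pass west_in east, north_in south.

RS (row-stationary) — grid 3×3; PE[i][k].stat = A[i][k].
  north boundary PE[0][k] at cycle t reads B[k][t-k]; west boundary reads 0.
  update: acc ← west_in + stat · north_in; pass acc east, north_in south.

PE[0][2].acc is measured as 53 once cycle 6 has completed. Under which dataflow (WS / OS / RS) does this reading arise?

Under WS (3×3), PE[0][2]:
  0: (0,2).acc=0  regs=<0,0>
  1: (0,2).acc=0  regs=<0,0>
  2: (0,2).acc=42  regs=<6,42>
  3: (0,2).acc=56  regs=<8,56>
  4: (0,2).acc=14  regs=<2,14>
  5: (0,2).acc=0  regs=<0,0>
  6: (0,2).acc=0  regs=<0,0>
Under OS (3×3), PE[0][2]:
  0: (0,2).acc=0  regs=<0,0>
  1: (0,2).acc=0  regs=<0,0>
  2: (0,2).acc=42  regs=<6,7>
  3: (0,2).acc=48  regs=<1,6>
  4: (0,2).acc=53  regs=<5,1>
  5: (0,2).acc=53  regs=<0,0>
  6: (0,2).acc=53  regs=<0,0>
Under RS (3×3), PE[0][2]:
  0: (0,2).acc=0  regs=<0,0>
  1: (0,2).acc=0  regs=<0,0>
  2: (0,2).acc=66  regs=<66,2>
  3: (0,2).acc=100  regs=<100,9>
  4: (0,2).acc=53  regs=<53,1>
  5: (0,2).acc=0  regs=<0,0>
  6: (0,2).acc=0  regs=<0,0>

dataflow = OS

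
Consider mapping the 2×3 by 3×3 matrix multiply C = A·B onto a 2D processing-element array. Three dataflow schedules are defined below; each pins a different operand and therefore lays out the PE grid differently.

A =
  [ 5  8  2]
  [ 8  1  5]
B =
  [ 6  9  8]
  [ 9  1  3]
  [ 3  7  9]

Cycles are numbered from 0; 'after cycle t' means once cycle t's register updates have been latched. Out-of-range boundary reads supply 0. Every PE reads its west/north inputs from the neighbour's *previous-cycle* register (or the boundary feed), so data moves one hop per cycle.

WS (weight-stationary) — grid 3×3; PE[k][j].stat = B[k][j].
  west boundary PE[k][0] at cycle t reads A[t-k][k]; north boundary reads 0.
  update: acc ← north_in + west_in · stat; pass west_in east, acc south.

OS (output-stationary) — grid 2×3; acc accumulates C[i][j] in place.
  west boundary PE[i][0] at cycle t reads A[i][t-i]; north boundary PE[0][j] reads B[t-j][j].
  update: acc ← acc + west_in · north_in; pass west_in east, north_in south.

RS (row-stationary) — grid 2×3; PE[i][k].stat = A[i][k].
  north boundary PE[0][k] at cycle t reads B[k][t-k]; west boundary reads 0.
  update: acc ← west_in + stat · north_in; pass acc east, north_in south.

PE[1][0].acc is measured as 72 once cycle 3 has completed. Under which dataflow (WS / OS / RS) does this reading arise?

— WS: 3×3; PE[1][0] trace:
  cycle 0: PE[1][0] → acc 0, east 0, south 0
  cycle 1: PE[1][0] → acc 102, east 8, south 102
  cycle 2: PE[1][0] → acc 57, east 1, south 57
  cycle 3: PE[1][0] → acc 0, east 0, south 0
— OS: 2×3; PE[1][0] trace:
  cycle 0: PE[1][0] → acc 0, east 0, south 0
  cycle 1: PE[1][0] → acc 48, east 8, south 6
  cycle 2: PE[1][0] → acc 57, east 1, south 9
  cycle 3: PE[1][0] → acc 72, east 5, south 3
— RS: 2×3; PE[1][0] trace:
  cycle 0: PE[1][0] → acc 0, east 0, south 0
  cycle 1: PE[1][0] → acc 48, east 48, south 6
  cycle 2: PE[1][0] → acc 72, east 72, south 9
  cycle 3: PE[1][0] → acc 64, east 64, south 8

dataflow = OS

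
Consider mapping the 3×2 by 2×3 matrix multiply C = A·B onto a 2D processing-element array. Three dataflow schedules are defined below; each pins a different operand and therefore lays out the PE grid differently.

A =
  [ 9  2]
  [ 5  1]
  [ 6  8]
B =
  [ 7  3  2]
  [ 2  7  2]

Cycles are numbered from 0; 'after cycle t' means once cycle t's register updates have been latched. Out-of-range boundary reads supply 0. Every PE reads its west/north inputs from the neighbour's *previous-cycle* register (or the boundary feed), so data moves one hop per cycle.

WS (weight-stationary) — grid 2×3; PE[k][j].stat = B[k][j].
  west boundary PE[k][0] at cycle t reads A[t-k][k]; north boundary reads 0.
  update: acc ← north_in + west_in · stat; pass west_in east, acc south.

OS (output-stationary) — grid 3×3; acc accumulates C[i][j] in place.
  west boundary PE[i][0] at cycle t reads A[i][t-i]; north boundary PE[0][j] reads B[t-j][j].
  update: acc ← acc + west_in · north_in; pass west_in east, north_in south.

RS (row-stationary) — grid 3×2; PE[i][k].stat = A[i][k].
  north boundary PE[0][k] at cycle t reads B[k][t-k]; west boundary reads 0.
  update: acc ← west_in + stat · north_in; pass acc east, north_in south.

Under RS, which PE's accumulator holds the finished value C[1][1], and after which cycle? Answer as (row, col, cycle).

RS — PE[1][1] is where C[1][1] collects:
  @0  [1,1]  acc 0  |  →0  ↓0
  @1  [1,1]  acc 0  |  →0  ↓0
  @2  [1,1]  acc 37  |  →37  ↓2
  @3  [1,1]  acc 22  |  →22  ↓7

(row, col, cycle) = (1, 1, 3)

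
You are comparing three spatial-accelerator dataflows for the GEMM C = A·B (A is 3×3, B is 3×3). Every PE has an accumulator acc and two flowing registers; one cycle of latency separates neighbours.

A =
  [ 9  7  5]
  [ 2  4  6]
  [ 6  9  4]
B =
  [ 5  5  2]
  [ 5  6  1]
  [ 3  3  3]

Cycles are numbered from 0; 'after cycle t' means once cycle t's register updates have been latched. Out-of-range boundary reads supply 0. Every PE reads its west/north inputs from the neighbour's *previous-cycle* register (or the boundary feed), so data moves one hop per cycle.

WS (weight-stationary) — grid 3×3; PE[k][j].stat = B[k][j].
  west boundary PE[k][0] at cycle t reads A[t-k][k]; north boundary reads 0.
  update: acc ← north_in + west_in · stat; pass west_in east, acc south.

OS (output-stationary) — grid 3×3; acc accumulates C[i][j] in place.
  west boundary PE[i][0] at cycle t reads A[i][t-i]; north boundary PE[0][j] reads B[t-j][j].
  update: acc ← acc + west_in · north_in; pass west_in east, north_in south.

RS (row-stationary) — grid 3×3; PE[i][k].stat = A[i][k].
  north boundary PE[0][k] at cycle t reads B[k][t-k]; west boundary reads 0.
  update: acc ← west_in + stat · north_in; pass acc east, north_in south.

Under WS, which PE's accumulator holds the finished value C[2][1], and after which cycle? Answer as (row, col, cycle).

Under WS, C[2][1] lands at PE[2][1]:
  c0 r2c1: 0 / 0 / 0
  c1 r2c1: 0 / 0 / 0
  c2 r2c1: 0 / 0 / 0
  c3 r2c1: 102 / 5 / 102
  c4 r2c1: 52 / 6 / 52
  c5 r2c1: 96 / 4 / 96

(row, col, cycle) = (2, 1, 5)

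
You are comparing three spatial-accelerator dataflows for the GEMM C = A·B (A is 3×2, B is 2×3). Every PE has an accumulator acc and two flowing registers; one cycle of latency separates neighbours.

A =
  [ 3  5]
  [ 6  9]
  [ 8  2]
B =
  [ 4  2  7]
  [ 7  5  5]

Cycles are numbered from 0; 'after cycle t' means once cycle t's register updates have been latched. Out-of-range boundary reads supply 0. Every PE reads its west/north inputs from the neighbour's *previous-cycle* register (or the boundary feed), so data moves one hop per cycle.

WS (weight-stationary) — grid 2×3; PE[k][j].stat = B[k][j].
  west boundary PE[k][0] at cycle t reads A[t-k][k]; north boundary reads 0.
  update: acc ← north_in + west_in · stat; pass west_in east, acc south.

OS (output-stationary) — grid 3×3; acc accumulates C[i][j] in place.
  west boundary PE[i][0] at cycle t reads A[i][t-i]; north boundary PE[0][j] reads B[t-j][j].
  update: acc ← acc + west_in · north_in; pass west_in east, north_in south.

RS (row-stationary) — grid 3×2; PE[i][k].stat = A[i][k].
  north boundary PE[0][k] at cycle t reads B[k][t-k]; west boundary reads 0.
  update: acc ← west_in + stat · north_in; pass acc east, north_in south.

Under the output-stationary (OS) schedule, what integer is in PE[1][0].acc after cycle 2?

OS 3×3: PE[1][0] cycle-by-cycle (with neighbour feeds):
  after 0 — PE[0][0] acc=12, pass-E 3, pass-S 4
  after 0 — PE[1][0] acc=0, pass-E 0, pass-S 0
  after 1 — PE[0][0] acc=47, pass-E 5, pass-S 7
  after 1 — PE[1][0] acc=24, pass-E 6, pass-S 4
  after 2 — PE[0][0] acc=47, pass-E 0, pass-S 0
  after 2 — PE[1][0] acc=87, pass-E 9, pass-S 7

PE[1][0].acc = 87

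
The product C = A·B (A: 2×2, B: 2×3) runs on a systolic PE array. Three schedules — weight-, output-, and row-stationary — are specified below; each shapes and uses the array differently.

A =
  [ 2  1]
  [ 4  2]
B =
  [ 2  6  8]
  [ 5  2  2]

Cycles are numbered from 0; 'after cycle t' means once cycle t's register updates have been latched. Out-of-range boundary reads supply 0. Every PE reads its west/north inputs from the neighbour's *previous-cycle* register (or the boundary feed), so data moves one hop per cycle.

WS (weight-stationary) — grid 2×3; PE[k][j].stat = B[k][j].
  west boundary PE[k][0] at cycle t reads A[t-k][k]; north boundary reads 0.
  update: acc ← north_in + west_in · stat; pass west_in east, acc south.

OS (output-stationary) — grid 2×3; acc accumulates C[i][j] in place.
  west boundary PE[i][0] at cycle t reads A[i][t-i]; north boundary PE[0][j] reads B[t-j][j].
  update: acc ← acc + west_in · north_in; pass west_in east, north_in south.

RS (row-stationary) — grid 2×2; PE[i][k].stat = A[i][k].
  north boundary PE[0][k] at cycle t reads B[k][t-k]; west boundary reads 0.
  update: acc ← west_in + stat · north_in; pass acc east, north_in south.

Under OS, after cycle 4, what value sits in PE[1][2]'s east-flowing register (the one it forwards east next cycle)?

OS (2×3). Following PE[1][2] plus its west/north inputs:
  [0] (0,2) acc=0 (h:0 v:0)
  [0] (1,1) acc=0 (h:0 v:0)
  [0] (1,2) acc=0 (h:0 v:0)
  [1] (0,2) acc=0 (h:0 v:0)
  [1] (1,1) acc=0 (h:0 v:0)
  [1] (1,2) acc=0 (h:0 v:0)
  [2] (0,2) acc=16 (h:2 v:8)
  [2] (1,1) acc=24 (h:4 v:6)
  [2] (1,2) acc=0 (h:0 v:0)
  [3] (0,2) acc=18 (h:1 v:2)
  [3] (1,1) acc=28 (h:2 v:2)
  [3] (1,2) acc=32 (h:4 v:8)
  [4] (0,2) acc=18 (h:0 v:0)
  [4] (1,1) acc=28 (h:0 v:0)
  [4] (1,2) acc=36 (h:2 v:2)

register = 2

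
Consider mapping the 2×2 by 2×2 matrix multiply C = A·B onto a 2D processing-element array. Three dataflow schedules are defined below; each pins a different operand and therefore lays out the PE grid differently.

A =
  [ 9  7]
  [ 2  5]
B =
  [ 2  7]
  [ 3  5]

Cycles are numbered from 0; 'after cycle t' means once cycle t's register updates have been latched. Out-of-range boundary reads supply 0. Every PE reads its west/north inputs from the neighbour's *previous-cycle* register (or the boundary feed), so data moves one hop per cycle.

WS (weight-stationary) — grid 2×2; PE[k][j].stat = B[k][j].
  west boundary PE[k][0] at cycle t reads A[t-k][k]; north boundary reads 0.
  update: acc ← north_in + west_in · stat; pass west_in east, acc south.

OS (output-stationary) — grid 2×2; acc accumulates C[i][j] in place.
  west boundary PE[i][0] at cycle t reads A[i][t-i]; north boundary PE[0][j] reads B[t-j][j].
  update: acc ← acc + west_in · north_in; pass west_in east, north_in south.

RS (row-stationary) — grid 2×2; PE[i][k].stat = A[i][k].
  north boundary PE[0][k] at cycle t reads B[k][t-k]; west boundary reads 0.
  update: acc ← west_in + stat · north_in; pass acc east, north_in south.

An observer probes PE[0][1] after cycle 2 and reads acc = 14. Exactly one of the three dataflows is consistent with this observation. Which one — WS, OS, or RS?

— WS: 2×2; PE[0][1] trace:
  0: (0,1).acc=0  regs=<0,0>
  1: (0,1).acc=63  regs=<9,63>
  2: (0,1).acc=14  regs=<2,14>
— OS: 2×2; PE[0][1] trace:
  0: (0,1).acc=0  regs=<0,0>
  1: (0,1).acc=63  regs=<9,7>
  2: (0,1).acc=98  regs=<7,5>
— RS: 2×2; PE[0][1] trace:
  0: (0,1).acc=0  regs=<0,0>
  1: (0,1).acc=39  regs=<39,3>
  2: (0,1).acc=98  regs=<98,5>

dataflow = WS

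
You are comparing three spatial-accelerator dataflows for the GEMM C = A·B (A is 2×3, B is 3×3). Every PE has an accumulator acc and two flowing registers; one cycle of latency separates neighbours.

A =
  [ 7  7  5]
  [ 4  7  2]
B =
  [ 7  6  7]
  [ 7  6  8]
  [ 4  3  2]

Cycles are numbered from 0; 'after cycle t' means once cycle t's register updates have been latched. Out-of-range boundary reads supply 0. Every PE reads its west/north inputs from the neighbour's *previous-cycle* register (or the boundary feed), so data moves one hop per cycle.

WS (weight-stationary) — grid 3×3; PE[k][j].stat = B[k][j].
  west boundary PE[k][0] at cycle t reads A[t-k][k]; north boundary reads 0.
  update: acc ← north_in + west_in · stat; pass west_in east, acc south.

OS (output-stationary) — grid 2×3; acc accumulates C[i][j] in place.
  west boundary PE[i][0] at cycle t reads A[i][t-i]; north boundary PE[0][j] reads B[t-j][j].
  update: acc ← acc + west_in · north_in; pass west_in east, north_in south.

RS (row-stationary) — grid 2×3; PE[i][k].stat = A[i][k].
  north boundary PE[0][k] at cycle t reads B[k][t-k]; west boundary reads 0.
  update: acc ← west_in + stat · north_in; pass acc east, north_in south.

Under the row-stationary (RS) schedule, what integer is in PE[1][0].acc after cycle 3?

PE[1][0].acc = 28

Tracing RS — 2×3 array, target PE[1][0]:
  after 0 — PE[0][0] acc=49, pass-E 49, pass-S 7
  after 0 — PE[1][0] acc=0, pass-E 0, pass-S 0
  after 1 — PE[0][0] acc=42, pass-E 42, pass-S 6
  after 1 — PE[1][0] acc=28, pass-E 28, pass-S 7
  after 2 — PE[0][0] acc=49, pass-E 49, pass-S 7
  after 2 — PE[1][0] acc=24, pass-E 24, pass-S 6
  after 3 — PE[0][0] acc=0, pass-E 0, pass-S 0
  after 3 — PE[1][0] acc=28, pass-E 28, pass-S 7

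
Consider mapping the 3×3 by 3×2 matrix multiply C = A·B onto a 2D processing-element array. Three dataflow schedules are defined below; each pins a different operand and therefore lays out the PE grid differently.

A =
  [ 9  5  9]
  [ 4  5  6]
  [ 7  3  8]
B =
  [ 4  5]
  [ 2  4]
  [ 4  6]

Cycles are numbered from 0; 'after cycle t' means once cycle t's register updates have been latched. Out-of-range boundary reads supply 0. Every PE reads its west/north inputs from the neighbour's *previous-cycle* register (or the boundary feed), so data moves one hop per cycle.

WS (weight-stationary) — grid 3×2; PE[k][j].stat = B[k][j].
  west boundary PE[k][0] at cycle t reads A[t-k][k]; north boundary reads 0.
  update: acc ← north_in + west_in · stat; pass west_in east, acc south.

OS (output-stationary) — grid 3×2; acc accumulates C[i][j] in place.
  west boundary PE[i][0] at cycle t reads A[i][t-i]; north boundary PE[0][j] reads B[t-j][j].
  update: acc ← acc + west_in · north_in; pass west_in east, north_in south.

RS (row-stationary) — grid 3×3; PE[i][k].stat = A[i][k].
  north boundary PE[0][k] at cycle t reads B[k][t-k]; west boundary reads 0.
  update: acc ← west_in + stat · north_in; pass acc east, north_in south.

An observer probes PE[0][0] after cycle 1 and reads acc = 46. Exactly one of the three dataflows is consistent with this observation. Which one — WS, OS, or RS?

dataflow = OS

Under WS (3×2), PE[0][0]:
  cycle 0: PE[0][0] → acc 36, east 9, south 36
  cycle 1: PE[0][0] → acc 16, east 4, south 16
Under OS (3×2), PE[0][0]:
  cycle 0: PE[0][0] → acc 36, east 9, south 4
  cycle 1: PE[0][0] → acc 46, east 5, south 2
Under RS (3×3), PE[0][0]:
  cycle 0: PE[0][0] → acc 36, east 36, south 4
  cycle 1: PE[0][0] → acc 45, east 45, south 5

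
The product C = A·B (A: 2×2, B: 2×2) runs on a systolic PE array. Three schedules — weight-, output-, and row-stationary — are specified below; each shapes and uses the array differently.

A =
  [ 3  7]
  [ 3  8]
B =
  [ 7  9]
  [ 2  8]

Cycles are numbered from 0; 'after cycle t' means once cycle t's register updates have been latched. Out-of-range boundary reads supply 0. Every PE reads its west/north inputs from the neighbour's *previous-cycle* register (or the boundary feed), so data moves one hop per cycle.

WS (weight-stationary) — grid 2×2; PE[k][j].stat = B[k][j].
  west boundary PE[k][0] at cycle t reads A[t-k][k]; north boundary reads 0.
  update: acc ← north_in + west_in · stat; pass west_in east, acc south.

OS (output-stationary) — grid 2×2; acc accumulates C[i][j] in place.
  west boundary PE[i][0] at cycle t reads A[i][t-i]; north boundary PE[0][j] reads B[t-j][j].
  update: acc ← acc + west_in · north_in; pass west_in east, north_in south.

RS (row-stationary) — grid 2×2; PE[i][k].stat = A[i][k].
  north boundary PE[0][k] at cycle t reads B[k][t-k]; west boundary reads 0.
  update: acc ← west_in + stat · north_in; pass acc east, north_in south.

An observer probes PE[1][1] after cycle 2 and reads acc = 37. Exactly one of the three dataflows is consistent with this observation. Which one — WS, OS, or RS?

dataflow = RS

WS [2×2] PE[1][1] across cycles:
  cycle 0: PE[1][1] → acc 0, east 0, south 0
  cycle 1: PE[1][1] → acc 0, east 0, south 0
  cycle 2: PE[1][1] → acc 83, east 7, south 83
OS [2×2] PE[1][1] across cycles:
  cycle 0: PE[1][1] → acc 0, east 0, south 0
  cycle 1: PE[1][1] → acc 0, east 0, south 0
  cycle 2: PE[1][1] → acc 27, east 3, south 9
RS [2×2] PE[1][1] across cycles:
  cycle 0: PE[1][1] → acc 0, east 0, south 0
  cycle 1: PE[1][1] → acc 0, east 0, south 0
  cycle 2: PE[1][1] → acc 37, east 37, south 2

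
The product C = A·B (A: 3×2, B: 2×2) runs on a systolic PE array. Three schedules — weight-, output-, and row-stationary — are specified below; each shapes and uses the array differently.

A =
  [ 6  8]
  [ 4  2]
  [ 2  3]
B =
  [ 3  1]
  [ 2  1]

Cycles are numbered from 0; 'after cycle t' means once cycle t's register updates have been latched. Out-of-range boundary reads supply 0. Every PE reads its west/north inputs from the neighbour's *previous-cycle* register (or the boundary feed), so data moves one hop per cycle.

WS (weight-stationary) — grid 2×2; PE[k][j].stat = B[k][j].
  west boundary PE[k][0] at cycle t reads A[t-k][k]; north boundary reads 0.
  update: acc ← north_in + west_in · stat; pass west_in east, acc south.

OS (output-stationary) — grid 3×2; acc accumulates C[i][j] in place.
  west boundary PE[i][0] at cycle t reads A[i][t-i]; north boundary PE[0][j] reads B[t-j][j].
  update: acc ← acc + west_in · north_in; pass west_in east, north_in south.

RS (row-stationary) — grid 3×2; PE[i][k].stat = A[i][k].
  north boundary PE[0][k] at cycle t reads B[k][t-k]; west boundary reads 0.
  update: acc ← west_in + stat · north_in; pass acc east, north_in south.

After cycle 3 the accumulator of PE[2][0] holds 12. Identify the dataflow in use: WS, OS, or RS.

dataflow = OS

WS: PE[2][0] is outside its 2×2 grid.
OS [3×2] PE[2][0] across cycles:
  [0] (2,0) acc=0 (h:0 v:0)
  [1] (2,0) acc=0 (h:0 v:0)
  [2] (2,0) acc=6 (h:2 v:3)
  [3] (2,0) acc=12 (h:3 v:2)
RS [3×2] PE[2][0] across cycles:
  [0] (2,0) acc=0 (h:0 v:0)
  [1] (2,0) acc=0 (h:0 v:0)
  [2] (2,0) acc=6 (h:6 v:3)
  [3] (2,0) acc=2 (h:2 v:1)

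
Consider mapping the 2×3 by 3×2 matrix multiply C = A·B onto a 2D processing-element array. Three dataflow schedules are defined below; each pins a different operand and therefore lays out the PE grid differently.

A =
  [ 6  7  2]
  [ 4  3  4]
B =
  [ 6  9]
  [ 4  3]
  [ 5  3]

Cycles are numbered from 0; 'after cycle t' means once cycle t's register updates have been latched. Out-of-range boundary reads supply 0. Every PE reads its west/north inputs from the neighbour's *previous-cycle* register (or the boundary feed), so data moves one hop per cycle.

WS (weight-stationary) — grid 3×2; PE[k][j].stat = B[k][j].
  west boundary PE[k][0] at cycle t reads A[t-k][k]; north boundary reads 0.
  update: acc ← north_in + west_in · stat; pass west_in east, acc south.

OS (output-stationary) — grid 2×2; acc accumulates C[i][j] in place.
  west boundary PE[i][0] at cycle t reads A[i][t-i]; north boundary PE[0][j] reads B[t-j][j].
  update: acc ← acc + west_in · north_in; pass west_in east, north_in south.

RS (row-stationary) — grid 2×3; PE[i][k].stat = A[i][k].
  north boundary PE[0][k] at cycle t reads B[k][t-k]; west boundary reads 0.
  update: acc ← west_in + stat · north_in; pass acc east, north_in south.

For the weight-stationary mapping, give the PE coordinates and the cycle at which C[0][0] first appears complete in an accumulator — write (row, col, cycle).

WS: C[0][0] accumulates in PE[2][0]:
  [0] (2,0) acc=0 (h:0 v:0)
  [1] (2,0) acc=0 (h:0 v:0)
  [2] (2,0) acc=74 (h:2 v:74)

(row, col, cycle) = (2, 0, 2)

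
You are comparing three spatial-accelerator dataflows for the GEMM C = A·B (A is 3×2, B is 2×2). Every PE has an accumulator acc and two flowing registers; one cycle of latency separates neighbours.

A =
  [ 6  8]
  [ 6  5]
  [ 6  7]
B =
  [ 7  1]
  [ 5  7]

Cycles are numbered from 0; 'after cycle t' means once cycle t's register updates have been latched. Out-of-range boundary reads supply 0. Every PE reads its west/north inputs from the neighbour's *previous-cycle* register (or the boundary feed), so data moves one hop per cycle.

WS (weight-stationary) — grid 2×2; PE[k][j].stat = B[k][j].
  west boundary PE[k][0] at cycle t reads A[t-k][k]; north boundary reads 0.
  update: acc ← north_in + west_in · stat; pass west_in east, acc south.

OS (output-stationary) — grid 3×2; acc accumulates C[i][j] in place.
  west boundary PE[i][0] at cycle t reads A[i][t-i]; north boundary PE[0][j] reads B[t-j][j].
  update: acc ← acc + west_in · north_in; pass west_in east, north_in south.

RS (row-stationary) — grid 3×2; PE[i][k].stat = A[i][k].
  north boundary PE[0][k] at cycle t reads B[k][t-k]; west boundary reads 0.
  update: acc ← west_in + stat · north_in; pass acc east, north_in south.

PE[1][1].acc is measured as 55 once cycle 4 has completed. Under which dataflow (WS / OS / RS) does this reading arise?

dataflow = WS

— WS: 2×2; PE[1][1] trace:
  cycle 0: PE[1][1] → acc 0, east 0, south 0
  cycle 1: PE[1][1] → acc 0, east 0, south 0
  cycle 2: PE[1][1] → acc 62, east 8, south 62
  cycle 3: PE[1][1] → acc 41, east 5, south 41
  cycle 4: PE[1][1] → acc 55, east 7, south 55
— OS: 3×2; PE[1][1] trace:
  cycle 0: PE[1][1] → acc 0, east 0, south 0
  cycle 1: PE[1][1] → acc 0, east 0, south 0
  cycle 2: PE[1][1] → acc 6, east 6, south 1
  cycle 3: PE[1][1] → acc 41, east 5, south 7
  cycle 4: PE[1][1] → acc 41, east 0, south 0
— RS: 3×2; PE[1][1] trace:
  cycle 0: PE[1][1] → acc 0, east 0, south 0
  cycle 1: PE[1][1] → acc 0, east 0, south 0
  cycle 2: PE[1][1] → acc 67, east 67, south 5
  cycle 3: PE[1][1] → acc 41, east 41, south 7
  cycle 4: PE[1][1] → acc 0, east 0, south 0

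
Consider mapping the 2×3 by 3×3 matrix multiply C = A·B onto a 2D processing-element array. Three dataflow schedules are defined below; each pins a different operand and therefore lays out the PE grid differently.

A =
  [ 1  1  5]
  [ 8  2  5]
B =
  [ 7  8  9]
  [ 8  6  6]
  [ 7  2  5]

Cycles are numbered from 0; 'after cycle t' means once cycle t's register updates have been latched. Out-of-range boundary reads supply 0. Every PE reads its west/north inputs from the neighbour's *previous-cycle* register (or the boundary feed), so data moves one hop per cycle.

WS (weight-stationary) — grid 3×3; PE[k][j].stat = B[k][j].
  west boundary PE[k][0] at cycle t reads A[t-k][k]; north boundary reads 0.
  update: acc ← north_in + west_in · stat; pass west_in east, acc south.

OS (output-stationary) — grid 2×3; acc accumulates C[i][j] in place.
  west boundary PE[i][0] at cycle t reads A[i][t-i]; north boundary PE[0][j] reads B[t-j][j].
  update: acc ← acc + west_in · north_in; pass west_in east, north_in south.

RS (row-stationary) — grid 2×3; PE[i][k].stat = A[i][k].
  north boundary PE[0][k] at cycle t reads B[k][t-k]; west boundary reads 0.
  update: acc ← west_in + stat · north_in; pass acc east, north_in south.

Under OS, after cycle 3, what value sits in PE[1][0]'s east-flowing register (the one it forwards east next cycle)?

OS 2×3: PE[1][0] cycle-by-cycle (with neighbour feeds):
  step 0 · PE0,0: acc=7; fwd→1 fwd↓7
  step 0 · PE1,0: acc=0; fwd→0 fwd↓0
  step 1 · PE0,0: acc=15; fwd→1 fwd↓8
  step 1 · PE1,0: acc=56; fwd→8 fwd↓7
  step 2 · PE0,0: acc=50; fwd→5 fwd↓7
  step 2 · PE1,0: acc=72; fwd→2 fwd↓8
  step 3 · PE0,0: acc=50; fwd→0 fwd↓0
  step 3 · PE1,0: acc=107; fwd→5 fwd↓7

register = 5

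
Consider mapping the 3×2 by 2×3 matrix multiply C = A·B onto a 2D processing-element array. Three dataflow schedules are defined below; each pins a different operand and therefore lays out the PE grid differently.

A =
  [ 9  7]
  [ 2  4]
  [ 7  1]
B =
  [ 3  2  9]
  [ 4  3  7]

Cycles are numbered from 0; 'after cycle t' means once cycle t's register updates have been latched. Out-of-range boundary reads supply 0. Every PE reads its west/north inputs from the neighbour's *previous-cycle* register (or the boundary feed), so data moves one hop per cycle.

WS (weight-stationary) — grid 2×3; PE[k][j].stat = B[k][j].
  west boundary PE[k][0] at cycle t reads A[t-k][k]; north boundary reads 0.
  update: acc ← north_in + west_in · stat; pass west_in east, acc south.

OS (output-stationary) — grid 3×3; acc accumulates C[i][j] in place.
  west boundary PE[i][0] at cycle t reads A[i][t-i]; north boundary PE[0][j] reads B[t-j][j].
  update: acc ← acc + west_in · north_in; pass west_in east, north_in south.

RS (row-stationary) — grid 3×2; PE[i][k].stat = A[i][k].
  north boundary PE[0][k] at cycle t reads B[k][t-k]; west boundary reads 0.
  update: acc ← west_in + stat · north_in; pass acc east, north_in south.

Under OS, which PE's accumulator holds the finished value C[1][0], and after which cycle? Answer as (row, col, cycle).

(row, col, cycle) = (1, 0, 2)

OS: C[1][0] accumulates in PE[1][0]:
  step 0 · PE1,0: acc=0; fwd→0 fwd↓0
  step 1 · PE1,0: acc=6; fwd→2 fwd↓3
  step 2 · PE1,0: acc=22; fwd→4 fwd↓4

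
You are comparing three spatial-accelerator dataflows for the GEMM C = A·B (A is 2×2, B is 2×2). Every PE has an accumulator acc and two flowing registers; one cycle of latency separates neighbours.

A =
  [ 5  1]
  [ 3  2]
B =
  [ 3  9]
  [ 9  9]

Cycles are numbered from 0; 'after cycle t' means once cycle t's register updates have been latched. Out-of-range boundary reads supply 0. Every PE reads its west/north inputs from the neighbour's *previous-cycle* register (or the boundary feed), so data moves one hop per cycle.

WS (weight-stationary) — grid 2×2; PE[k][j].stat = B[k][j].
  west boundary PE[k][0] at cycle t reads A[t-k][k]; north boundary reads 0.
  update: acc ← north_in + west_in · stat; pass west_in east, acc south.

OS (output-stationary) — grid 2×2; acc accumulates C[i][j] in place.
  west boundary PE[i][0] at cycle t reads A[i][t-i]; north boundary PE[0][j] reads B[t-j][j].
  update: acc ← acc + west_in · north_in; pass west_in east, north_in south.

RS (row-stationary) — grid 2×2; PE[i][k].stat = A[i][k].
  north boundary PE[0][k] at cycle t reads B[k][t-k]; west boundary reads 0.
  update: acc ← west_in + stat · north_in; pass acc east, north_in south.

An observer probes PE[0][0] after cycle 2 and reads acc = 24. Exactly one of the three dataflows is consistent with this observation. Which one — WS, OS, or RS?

dataflow = OS

WS [2×2] PE[0][0] across cycles:
  [0] (0,0) acc=15 (h:5 v:15)
  [1] (0,0) acc=9 (h:3 v:9)
  [2] (0,0) acc=0 (h:0 v:0)
OS [2×2] PE[0][0] across cycles:
  [0] (0,0) acc=15 (h:5 v:3)
  [1] (0,0) acc=24 (h:1 v:9)
  [2] (0,0) acc=24 (h:0 v:0)
RS [2×2] PE[0][0] across cycles:
  [0] (0,0) acc=15 (h:15 v:3)
  [1] (0,0) acc=45 (h:45 v:9)
  [2] (0,0) acc=0 (h:0 v:0)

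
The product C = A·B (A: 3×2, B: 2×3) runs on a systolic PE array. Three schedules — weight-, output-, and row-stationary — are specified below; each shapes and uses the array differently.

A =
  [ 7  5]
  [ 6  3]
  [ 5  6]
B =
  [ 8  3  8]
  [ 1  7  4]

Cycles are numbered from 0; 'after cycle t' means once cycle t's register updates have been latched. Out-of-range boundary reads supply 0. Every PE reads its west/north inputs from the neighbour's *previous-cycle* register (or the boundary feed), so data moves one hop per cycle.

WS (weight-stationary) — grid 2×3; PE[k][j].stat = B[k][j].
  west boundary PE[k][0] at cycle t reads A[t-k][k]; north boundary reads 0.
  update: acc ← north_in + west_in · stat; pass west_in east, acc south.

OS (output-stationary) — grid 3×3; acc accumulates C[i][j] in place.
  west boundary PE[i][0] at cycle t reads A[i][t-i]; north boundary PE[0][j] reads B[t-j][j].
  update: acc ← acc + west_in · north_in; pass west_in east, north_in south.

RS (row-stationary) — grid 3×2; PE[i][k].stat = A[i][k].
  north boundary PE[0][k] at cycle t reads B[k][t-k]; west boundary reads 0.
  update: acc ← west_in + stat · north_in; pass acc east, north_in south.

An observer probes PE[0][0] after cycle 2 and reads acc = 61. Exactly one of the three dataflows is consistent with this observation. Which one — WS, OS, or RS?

Under WS (2×3), PE[0][0]:
  [0] (0,0) acc=56 (h:7 v:56)
  [1] (0,0) acc=48 (h:6 v:48)
  [2] (0,0) acc=40 (h:5 v:40)
Under OS (3×3), PE[0][0]:
  [0] (0,0) acc=56 (h:7 v:8)
  [1] (0,0) acc=61 (h:5 v:1)
  [2] (0,0) acc=61 (h:0 v:0)
Under RS (3×2), PE[0][0]:
  [0] (0,0) acc=56 (h:56 v:8)
  [1] (0,0) acc=21 (h:21 v:3)
  [2] (0,0) acc=56 (h:56 v:8)

dataflow = OS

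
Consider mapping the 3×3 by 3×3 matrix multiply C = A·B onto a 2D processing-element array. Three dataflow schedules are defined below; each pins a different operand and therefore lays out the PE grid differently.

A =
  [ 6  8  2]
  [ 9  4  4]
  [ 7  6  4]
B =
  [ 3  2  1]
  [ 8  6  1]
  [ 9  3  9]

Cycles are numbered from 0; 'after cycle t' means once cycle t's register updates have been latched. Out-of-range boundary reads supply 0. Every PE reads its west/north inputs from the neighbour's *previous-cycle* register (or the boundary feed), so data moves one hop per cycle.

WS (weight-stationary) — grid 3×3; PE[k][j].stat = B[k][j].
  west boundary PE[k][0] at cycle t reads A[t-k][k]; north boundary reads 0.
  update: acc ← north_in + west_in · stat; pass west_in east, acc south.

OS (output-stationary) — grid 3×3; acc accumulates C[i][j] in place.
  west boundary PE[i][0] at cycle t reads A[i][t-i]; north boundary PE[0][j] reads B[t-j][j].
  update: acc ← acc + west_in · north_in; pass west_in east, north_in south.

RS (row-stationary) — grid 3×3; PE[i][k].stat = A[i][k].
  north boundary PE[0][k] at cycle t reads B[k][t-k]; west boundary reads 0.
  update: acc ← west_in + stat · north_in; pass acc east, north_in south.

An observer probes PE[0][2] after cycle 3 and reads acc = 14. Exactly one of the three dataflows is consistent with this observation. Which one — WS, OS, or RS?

dataflow = OS

WS [3×3] PE[0][2] across cycles:
  @0  [0,2]  acc 0  |  →0  ↓0
  @1  [0,2]  acc 0  |  →0  ↓0
  @2  [0,2]  acc 6  |  →6  ↓6
  @3  [0,2]  acc 9  |  →9  ↓9
OS [3×3] PE[0][2] across cycles:
  @0  [0,2]  acc 0  |  →0  ↓0
  @1  [0,2]  acc 0  |  →0  ↓0
  @2  [0,2]  acc 6  |  →6  ↓1
  @3  [0,2]  acc 14  |  →8  ↓1
RS [3×3] PE[0][2] across cycles:
  @0  [0,2]  acc 0  |  →0  ↓0
  @1  [0,2]  acc 0  |  →0  ↓0
  @2  [0,2]  acc 100  |  →100  ↓9
  @3  [0,2]  acc 66  |  →66  ↓3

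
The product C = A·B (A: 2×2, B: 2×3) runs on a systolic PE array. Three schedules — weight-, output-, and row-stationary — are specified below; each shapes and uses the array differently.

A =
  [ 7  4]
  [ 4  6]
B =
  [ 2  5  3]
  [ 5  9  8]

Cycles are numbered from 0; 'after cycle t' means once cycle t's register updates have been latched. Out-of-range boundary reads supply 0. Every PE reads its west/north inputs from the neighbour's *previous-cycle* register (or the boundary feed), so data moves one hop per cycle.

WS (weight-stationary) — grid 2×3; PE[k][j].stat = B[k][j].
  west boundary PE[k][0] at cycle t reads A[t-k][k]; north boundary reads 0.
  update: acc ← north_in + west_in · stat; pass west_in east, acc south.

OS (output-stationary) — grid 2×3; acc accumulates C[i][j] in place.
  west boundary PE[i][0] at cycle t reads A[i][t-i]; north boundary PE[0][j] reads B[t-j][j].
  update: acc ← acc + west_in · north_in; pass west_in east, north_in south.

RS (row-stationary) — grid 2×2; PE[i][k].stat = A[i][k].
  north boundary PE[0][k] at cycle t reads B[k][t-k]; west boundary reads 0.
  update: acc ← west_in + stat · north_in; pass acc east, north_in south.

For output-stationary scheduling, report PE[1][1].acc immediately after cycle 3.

OS 2×3: PE[1][1] cycle-by-cycle (with neighbour feeds):
  0: (0,1).acc=0  regs=<0,0>
  0: (1,0).acc=0  regs=<0,0>
  0: (1,1).acc=0  regs=<0,0>
  1: (0,1).acc=35  regs=<7,5>
  1: (1,0).acc=8  regs=<4,2>
  1: (1,1).acc=0  regs=<0,0>
  2: (0,1).acc=71  regs=<4,9>
  2: (1,0).acc=38  regs=<6,5>
  2: (1,1).acc=20  regs=<4,5>
  3: (0,1).acc=71  regs=<0,0>
  3: (1,0).acc=38  regs=<0,0>
  3: (1,1).acc=74  regs=<6,9>

PE[1][1].acc = 74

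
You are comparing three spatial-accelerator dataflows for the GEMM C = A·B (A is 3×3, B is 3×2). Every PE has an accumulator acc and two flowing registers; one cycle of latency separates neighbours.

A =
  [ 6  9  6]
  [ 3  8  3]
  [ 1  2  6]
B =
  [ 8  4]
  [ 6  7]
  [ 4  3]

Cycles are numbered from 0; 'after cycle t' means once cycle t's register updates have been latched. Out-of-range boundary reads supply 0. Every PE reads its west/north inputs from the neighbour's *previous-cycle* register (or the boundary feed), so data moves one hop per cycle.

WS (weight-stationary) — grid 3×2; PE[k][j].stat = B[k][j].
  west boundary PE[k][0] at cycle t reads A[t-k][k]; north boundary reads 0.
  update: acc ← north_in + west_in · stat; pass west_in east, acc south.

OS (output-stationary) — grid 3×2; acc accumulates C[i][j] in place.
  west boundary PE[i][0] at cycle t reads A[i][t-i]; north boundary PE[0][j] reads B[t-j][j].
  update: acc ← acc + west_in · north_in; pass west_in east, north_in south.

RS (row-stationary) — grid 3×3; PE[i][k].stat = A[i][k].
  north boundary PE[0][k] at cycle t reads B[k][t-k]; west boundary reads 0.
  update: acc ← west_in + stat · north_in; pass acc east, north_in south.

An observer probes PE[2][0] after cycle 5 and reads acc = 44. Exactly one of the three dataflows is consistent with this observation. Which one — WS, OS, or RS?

dataflow = OS

Under WS (3×2), PE[2][0]:
  cycle 0: PE[2][0] → acc 0, east 0, south 0
  cycle 1: PE[2][0] → acc 0, east 0, south 0
  cycle 2: PE[2][0] → acc 126, east 6, south 126
  cycle 3: PE[2][0] → acc 84, east 3, south 84
  cycle 4: PE[2][0] → acc 44, east 6, south 44
  cycle 5: PE[2][0] → acc 0, east 0, south 0
Under OS (3×2), PE[2][0]:
  cycle 0: PE[2][0] → acc 0, east 0, south 0
  cycle 1: PE[2][0] → acc 0, east 0, south 0
  cycle 2: PE[2][0] → acc 8, east 1, south 8
  cycle 3: PE[2][0] → acc 20, east 2, south 6
  cycle 4: PE[2][0] → acc 44, east 6, south 4
  cycle 5: PE[2][0] → acc 44, east 0, south 0
Under RS (3×3), PE[2][0]:
  cycle 0: PE[2][0] → acc 0, east 0, south 0
  cycle 1: PE[2][0] → acc 0, east 0, south 0
  cycle 2: PE[2][0] → acc 8, east 8, south 8
  cycle 3: PE[2][0] → acc 4, east 4, south 4
  cycle 4: PE[2][0] → acc 0, east 0, south 0
  cycle 5: PE[2][0] → acc 0, east 0, south 0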